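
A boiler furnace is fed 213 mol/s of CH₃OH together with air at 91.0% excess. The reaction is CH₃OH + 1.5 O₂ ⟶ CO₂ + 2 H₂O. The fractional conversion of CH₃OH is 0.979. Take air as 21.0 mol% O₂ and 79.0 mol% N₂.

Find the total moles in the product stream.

Stoichiometric O₂ = 1.5 × 213 = 319.5 mol/s; O₂ fed = 319.5 × 1.910 = 610.2 mol/s.
N₂ fed = 610.2 × 79/21 = 2296 mol/s.
Fuel reacted = 0.979 × 213 → ξ = 208.5 mol/s.
Outlet (n = n₀ + ν ξ):
  CH₃OH: 213 − 1(208.5) = 4.473
  O₂: 610.2 − 1.5(208.5) = 297.5
  N₂: 2296 (inert)
  CO₂: 0 + 1(208.5) = 208.5
  H₂O: 0 + 2(208.5) = 417.1
Total out = 4.473 + 297.5 + 2296 + 208.5 + 417.1 = 3223 mol/s.

3220 mol/s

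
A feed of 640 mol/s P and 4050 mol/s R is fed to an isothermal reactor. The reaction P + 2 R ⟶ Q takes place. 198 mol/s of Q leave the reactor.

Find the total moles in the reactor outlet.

4290 mol/s

For Q: n = n₀ + 1ξ → 198 = 0 + 1ξ, giving ξ = 198 mol/s.
Outlet amounts (n = n₀ + ν ξ):
  P: 640 − 1(198) = 442
  R: 4050 − 2(198) = 3654
  Q: 0 + 1(198) = 198
Total out = 442 + 3654 + 198 = 4294 mol/s.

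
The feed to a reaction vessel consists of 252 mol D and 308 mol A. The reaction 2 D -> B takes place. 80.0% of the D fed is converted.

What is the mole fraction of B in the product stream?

D reacted = 0.8 × 252 = 201.6 mol; ν_D = −2, so ξ = 201.6/2 = 100.8 mol.
Outlet amounts (n = n₀ + ν ξ):
  D: 252 − 2(100.8) = 50.4
  B: 0 + 1(100.8) = 100.8
  A: 308 (inert)
Total out = 459.2 mol; y_B = 100.8 / 459.2 = 0.2195.

0.22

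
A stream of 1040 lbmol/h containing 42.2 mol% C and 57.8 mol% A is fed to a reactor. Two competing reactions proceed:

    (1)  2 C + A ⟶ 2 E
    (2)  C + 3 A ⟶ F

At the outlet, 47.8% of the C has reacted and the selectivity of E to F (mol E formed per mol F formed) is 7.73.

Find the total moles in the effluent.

875 lbmol/h

Conversion of C: C consumed = 0.478 × 438.9 = 209.8 lbmol/h = 2ξ₁ + 1ξ₂.
Selectivity: 2ξ₁ / (1ξ₂) = 7.73 → ξ₁ = 3.865 ξ₂.
Substitute: (2·3.865 + 1) ξ₂ = 209.8 → ξ₂ = 24.03 lbmol/h, ξ₁ = 92.88 lbmol/h.
Outlet amounts (n = n₀ + Σ ν·ξ):
  C: 438.9 − 2(92.88) − 1(24.03) = 229.1
  A: 601.1 − 1(92.88) − 3(24.03) = 436.2
  E: 0 + 2(92.88) = 185.8
  F: 0 + 1(24.03) = 24.03
Total out = 229.1 + 436.2 + 185.8 + 24.03 = 875 lbmol/h.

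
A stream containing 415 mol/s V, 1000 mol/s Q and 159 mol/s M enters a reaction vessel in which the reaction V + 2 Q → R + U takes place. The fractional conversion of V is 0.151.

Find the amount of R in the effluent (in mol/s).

V reacted = 0.151 × 415 = 62.66 mol/s; ν_V = −1, so ξ = 62.66/1 = 62.66 mol/s.
Outlet amounts (n = n₀ + ν ξ):
  V: 415 − 1(62.66) = 352.3
  Q: 1000 − 2(62.66) = 874.7
  R: 0 + 1(62.66) = 62.66
  U: 0 + 1(62.66) = 62.66
  M: 159 (inert)

62.7 mol/s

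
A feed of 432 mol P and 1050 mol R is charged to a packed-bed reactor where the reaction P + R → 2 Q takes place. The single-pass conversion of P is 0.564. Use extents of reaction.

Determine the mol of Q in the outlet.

487 mol

P reacted = 0.564 × 432 = 243.6 mol; ν_P = −1, so ξ = 243.6/1 = 243.6 mol.
Outlet amounts (n = n₀ + ν ξ):
  P: 432 − 1(243.6) = 188.4
  R: 1050 − 1(243.6) = 806.4
  Q: 0 + 2(243.6) = 487.3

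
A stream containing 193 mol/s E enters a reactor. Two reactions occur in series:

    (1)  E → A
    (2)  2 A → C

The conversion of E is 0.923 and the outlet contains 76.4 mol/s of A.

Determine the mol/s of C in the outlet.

Conversion of E: E consumed = 1ξ₁ = 0.923 × 193 → ξ₁ = 178.1 mol/s.
A balance: n_A = 0 + 1ξ₁ − 2ξ₂ = 76.4 → ξ₂ = (1·178.1 − 76.4)/2 = 50.87 mol/s.
Outlet amounts (n = n₀ + Σ ν·ξ):
  E: 193 − 1(178.1) = 14.86
  A: 0 + 1(178.1) − 2(50.87) = 76.4
  C: 0 + 1(50.87) = 50.87

50.9 mol/s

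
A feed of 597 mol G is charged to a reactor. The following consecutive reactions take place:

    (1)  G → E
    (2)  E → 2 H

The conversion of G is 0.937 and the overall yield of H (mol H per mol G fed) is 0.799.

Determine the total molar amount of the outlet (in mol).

Conversion of G: G consumed = 1ξ₁ = 0.937 × 597 → ξ₁ = 559.4 mol.
Yield of H: 2ξ₂ / 597 = 0.799 → ξ₂ = 238.5 mol.
Outlet amounts (n = n₀ + Σ ν·ξ):
  G: 597 − 1(559.4) = 37.61
  E: 0 + 1(559.4) − 1(238.5) = 320.9
  H: 0 + 2(238.5) = 477
Total out = 37.61 + 320.9 + 477 = 835.5 mol.

836 mol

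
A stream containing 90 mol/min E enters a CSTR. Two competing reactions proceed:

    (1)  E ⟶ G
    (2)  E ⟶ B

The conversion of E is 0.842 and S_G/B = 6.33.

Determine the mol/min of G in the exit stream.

65.4 mol/min

Conversion of E: E consumed = 0.842 × 90 = 75.78 mol/min = 1ξ₁ + 1ξ₂.
Selectivity: 1ξ₁ / (1ξ₂) = 6.33 → ξ₁ = 6.33 ξ₂.
Substitute: (1·6.33 + 1) ξ₂ = 75.78 → ξ₂ = 10.34 mol/min, ξ₁ = 65.44 mol/min.
Outlet amounts (n = n₀ + Σ ν·ξ):
  E: 90 − 1(65.44) − 1(10.34) = 14.22
  G: 0 + 1(65.44) = 65.44
  B: 0 + 1(10.34) = 10.34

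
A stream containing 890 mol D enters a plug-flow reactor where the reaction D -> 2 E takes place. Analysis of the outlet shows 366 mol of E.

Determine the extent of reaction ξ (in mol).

For E: n = n₀ + 2ξ → 366 = 0 + 2ξ, giving ξ = 183 mol.
Outlet amounts (n = n₀ + ν ξ):
  D: 890 − 1(183) = 707
  E: 0 + 2(183) = 366

ξ = 183 mol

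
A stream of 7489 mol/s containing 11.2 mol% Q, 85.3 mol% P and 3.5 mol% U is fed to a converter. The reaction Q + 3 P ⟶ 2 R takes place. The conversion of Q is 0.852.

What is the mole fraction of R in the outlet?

0.236

Q reacted = 0.852 × 838.8 = 714.6 mol/s; ν_Q = −1, so ξ = 714.6/1 = 714.6 mol/s.
Outlet amounts (n = n₀ + ν ξ):
  Q: 838.8 − 1(714.6) = 124.1
  P: 6388 − 3(714.6) = 4244
  R: 0 + 2(714.6) = 1429
  U: 262.1 (inert)
Total out = 6060 mol/s; y_R = 1429 / 6060 = 0.2359.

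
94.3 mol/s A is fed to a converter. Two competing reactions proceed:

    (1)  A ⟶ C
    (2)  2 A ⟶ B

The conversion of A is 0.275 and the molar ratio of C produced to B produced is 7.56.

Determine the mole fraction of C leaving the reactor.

Conversion of A: A consumed = 0.275 × 94.3 = 25.93 mol/s = 1ξ₁ + 2ξ₂.
Selectivity: 1ξ₁ / (1ξ₂) = 7.56 → ξ₁ = 7.56 ξ₂.
Substitute: (1·7.56 + 2) ξ₂ = 25.93 → ξ₂ = 2.713 mol/s, ξ₁ = 20.51 mol/s.
Outlet amounts (n = n₀ + Σ ν·ξ):
  A: 94.3 − 1(20.51) − 2(2.713) = 68.37
  C: 0 + 1(20.51) = 20.51
  B: 0 + 1(2.713) = 2.713
Total out = 91.59 mol/s; y_C = 20.51 / 91.59 = 0.2239.

0.224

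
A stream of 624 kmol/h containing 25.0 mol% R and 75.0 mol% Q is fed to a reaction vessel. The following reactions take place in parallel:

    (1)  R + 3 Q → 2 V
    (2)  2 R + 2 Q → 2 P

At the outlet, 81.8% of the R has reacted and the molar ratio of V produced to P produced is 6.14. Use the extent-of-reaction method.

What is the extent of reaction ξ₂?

Conversion of R: R consumed = 0.818 × 156 = 127.6 kmol/h = 1ξ₁ + 2ξ₂.
Selectivity: 2ξ₁ / (2ξ₂) = 6.14 → ξ₁ = 6.14 ξ₂.
Substitute: (1·6.14 + 2) ξ₂ = 127.6 → ξ₂ = 15.68 kmol/h, ξ₁ = 96.25 kmol/h.
Outlet amounts (n = n₀ + Σ ν·ξ):
  R: 156 − 1(96.25) − 2(15.68) = 28.39
  Q: 468 − 3(96.25) − 2(15.68) = 147.9
  V: 0 + 2(96.25) = 192.5
  P: 0 + 2(15.68) = 31.35

ξ₂ = 15.7 kmol/h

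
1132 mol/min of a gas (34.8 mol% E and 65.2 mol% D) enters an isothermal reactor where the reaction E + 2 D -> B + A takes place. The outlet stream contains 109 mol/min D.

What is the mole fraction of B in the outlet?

0.385

For D: n = n₀ − 2ξ → 109 = 738.1 − 2ξ, giving ξ = 314.5 mol/min.
Outlet amounts (n = n₀ + ν ξ):
  E: 393.9 − 1(314.5) = 79.4
  D: 738.1 − 2(314.5) = 109
  B: 0 + 1(314.5) = 314.5
  A: 0 + 1(314.5) = 314.5
Total out = 817.5 mol/min; y_B = 314.5 / 817.5 = 0.3848.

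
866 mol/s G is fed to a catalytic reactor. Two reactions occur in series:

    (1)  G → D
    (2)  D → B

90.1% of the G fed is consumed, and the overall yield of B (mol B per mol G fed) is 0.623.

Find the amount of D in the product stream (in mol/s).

Conversion of G: G consumed = 1ξ₁ = 0.901 × 866 → ξ₁ = 780.3 mol/s.
Yield of B: 1ξ₂ / 866 = 0.623 → ξ₂ = 539.5 mol/s.
Outlet amounts (n = n₀ + Σ ν·ξ):
  G: 866 − 1(780.3) = 85.73
  D: 0 + 1(780.3) − 1(539.5) = 240.7
  B: 0 + 1(539.5) = 539.5

241 mol/s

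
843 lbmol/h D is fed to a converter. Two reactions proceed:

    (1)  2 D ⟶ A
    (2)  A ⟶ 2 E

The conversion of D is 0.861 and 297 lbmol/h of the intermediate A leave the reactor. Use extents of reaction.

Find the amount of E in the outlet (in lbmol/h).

Conversion of D: D consumed = 2ξ₁ = 0.861 × 843 → ξ₁ = 362.9 lbmol/h.
A balance: n_A = 0 + 1ξ₁ − 1ξ₂ = 297 → ξ₂ = (1·362.9 − 297)/1 = 65.91 lbmol/h.
Outlet amounts (n = n₀ + Σ ν·ξ):
  D: 843 − 2(362.9) = 117.2
  A: 0 + 1(362.9) − 1(65.91) = 297
  E: 0 + 2(65.91) = 131.8

132 lbmol/h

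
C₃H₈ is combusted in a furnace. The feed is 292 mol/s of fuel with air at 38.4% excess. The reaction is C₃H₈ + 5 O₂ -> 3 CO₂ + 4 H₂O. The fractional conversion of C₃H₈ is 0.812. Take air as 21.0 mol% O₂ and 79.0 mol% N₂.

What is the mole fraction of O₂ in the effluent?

0.0823

Stoichiometric O₂ = 5 × 292 = 1460 mol/s; O₂ fed = 1460 × 1.384 = 2021 mol/s.
N₂ fed = 2021 × 79/21 = 7601 mol/s.
Fuel reacted = 0.812 × 292 → ξ = 237.1 mol/s.
Outlet (n = n₀ + ν ξ):
  C₃H₈: 292 − 1(237.1) = 54.9
  O₂: 2021 − 5(237.1) = 835.1
  N₂: 7601 (inert)
  CO₂: 0 + 3(237.1) = 711.3
  H₂O: 0 + 4(237.1) = 948.4
Total out = 10150 mol/s; y_O₂ = 835.1 / 10150 = 0.08227.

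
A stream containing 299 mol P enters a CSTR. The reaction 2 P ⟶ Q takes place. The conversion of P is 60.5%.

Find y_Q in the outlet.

0.434

P reacted = 0.605 × 299 = 180.9 mol; ν_P = −2, so ξ = 180.9/2 = 90.45 mol.
Outlet amounts (n = n₀ + ν ξ):
  P: 299 − 2(90.45) = 118.1
  Q: 0 + 1(90.45) = 90.45
Total out = 208.6 mol; y_Q = 90.45 / 208.6 = 0.4337.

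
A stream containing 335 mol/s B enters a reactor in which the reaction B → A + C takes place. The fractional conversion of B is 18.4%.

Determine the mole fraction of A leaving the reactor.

B reacted = 0.184 × 335 = 61.64 mol/s; ν_B = −1, so ξ = 61.64/1 = 61.64 mol/s.
Outlet amounts (n = n₀ + ν ξ):
  B: 335 − 1(61.64) = 273.4
  A: 0 + 1(61.64) = 61.64
  C: 0 + 1(61.64) = 61.64
Total out = 396.6 mol/s; y_A = 61.64 / 396.6 = 0.1554.

0.155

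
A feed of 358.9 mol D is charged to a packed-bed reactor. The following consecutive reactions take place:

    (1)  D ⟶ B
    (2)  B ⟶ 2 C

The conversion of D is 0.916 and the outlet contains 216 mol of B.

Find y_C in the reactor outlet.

0.478

Conversion of D: D consumed = 1ξ₁ = 0.916 × 358.9 → ξ₁ = 328.8 mol.
B balance: n_B = 0 + 1ξ₁ − 1ξ₂ = 216 → ξ₂ = (1·328.8 − 216)/1 = 112.8 mol.
Outlet amounts (n = n₀ + Σ ν·ξ):
  D: 358.9 − 1(328.8) = 30.15
  B: 0 + 1(328.8) − 1(112.8) = 216
  C: 0 + 2(112.8) = 225.5
Total out = 471.7 mol; y_C = 225.5 / 471.7 = 0.4781.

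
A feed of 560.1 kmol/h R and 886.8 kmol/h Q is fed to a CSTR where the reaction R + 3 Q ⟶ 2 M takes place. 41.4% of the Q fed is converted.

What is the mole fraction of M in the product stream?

Q reacted = 0.414 × 886.8 = 367.1 kmol/h; ν_Q = −3, so ξ = 367.1/3 = 122.4 kmol/h.
Outlet amounts (n = n₀ + ν ξ):
  R: 560.1 − 1(122.4) = 437.7
  Q: 886.8 − 3(122.4) = 519.7
  M: 0 + 2(122.4) = 244.8
Total out = 1202 kmol/h; y_M = 244.8 / 1202 = 0.2036.

0.204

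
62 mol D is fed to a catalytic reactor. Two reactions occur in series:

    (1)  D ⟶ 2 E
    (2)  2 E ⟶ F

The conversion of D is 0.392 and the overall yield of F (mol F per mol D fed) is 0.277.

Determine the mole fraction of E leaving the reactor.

Conversion of D: D consumed = 1ξ₁ = 0.392 × 62 → ξ₁ = 24.3 mol.
Yield of F: 1ξ₂ / 62 = 0.277 → ξ₂ = 17.17 mol.
Outlet amounts (n = n₀ + Σ ν·ξ):
  D: 62 − 1(24.3) = 37.7
  E: 0 + 2(24.3) − 2(17.17) = 14.26
  F: 0 + 1(17.17) = 17.17
Total out = 69.13 mol; y_E = 14.26 / 69.13 = 0.2063.

0.206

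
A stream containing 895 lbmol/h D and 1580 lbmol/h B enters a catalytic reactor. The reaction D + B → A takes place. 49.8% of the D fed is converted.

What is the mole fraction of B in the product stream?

0.559

D reacted = 0.498 × 895 = 445.7 lbmol/h; ν_D = −1, so ξ = 445.7/1 = 445.7 lbmol/h.
Outlet amounts (n = n₀ + ν ξ):
  D: 895 − 1(445.7) = 449.3
  B: 1580 − 1(445.7) = 1134
  A: 0 + 1(445.7) = 445.7
Total out = 2029 lbmol/h; y_B = 1134 / 2029 = 0.559.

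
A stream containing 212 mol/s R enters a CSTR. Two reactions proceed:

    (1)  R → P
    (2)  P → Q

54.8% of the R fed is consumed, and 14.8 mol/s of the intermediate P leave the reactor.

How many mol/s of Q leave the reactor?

Conversion of R: R consumed = 1ξ₁ = 0.548 × 212 → ξ₁ = 116.2 mol/s.
P balance: n_P = 0 + 1ξ₁ − 1ξ₂ = 14.8 → ξ₂ = (1·116.2 − 14.8)/1 = 101.4 mol/s.
Outlet amounts (n = n₀ + Σ ν·ξ):
  R: 212 − 1(116.2) = 95.82
  P: 0 + 1(116.2) − 1(101.4) = 14.8
  Q: 0 + 1(101.4) = 101.4

101 mol/s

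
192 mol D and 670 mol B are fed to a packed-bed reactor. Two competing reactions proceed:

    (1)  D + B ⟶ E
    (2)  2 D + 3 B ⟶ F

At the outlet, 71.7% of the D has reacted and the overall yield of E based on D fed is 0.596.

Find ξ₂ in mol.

Yield of E: 1ξ₁ / 192 = 0.596 → ξ₁ = 114.4 mol.
Conversion of D: 1ξ₁ + 2ξ₂ = 0.717 × 192 = 137.7 → ξ₂ = 11.62 mol.
Outlet amounts (n = n₀ + Σ ν·ξ):
  D: 192 − 1(114.4) − 2(11.62) = 54.34
  B: 670 − 1(114.4) − 3(11.62) = 520.7
  E: 0 + 1(114.4) = 114.4
  F: 0 + 1(11.62) = 11.62

ξ₂ = 11.6 mol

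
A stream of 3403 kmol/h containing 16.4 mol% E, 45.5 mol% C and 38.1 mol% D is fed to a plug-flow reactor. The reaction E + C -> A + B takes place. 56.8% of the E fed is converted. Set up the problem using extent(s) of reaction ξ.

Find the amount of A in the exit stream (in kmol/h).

317 kmol/h

E reacted = 0.568 × 558.1 = 317 kmol/h; ν_E = −1, so ξ = 317/1 = 317 kmol/h.
Outlet amounts (n = n₀ + ν ξ):
  E: 558.1 − 1(317) = 241.1
  C: 1548 − 1(317) = 1231
  A: 0 + 1(317) = 317
  B: 0 + 1(317) = 317
  D: 1297 (inert)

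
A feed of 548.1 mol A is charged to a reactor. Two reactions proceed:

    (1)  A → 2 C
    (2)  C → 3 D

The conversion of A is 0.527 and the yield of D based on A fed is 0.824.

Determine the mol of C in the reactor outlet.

427 mol

Conversion of A: A consumed = 1ξ₁ = 0.527 × 548.1 → ξ₁ = 288.8 mol.
Yield of D: 3ξ₂ / 548.1 = 0.824 → ξ₂ = 150.5 mol.
Outlet amounts (n = n₀ + Σ ν·ξ):
  A: 548.1 − 1(288.8) = 259.3
  C: 0 + 2(288.8) − 1(150.5) = 427.2
  D: 0 + 3(150.5) = 451.6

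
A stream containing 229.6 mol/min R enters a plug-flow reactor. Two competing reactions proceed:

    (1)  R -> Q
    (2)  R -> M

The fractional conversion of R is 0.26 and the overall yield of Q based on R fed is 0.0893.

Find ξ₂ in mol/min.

Yield of Q: 1ξ₁ / 229.6 = 0.0893 → ξ₁ = 20.5 mol/min.
Conversion of R: 1ξ₁ + 1ξ₂ = 0.26 × 229.6 = 59.7 → ξ₂ = 39.19 mol/min.
Outlet amounts (n = n₀ + Σ ν·ξ):
  R: 229.6 − 1(20.5) − 1(39.19) = 169.9
  Q: 0 + 1(20.5) = 20.5
  M: 0 + 1(39.19) = 39.19

ξ₂ = 39.2 mol/min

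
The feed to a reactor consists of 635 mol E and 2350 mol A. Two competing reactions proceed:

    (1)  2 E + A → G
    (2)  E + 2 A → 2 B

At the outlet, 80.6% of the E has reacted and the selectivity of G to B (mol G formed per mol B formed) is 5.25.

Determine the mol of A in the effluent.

Conversion of E: E consumed = 0.806 × 635 = 511.8 mol = 2ξ₁ + 1ξ₂.
Selectivity: 1ξ₁ / (2ξ₂) = 5.25 → ξ₁ = 10.5 ξ₂.
Substitute: (2·10.5 + 1) ξ₂ = 511.8 → ξ₂ = 23.26 mol, ξ₁ = 244.3 mol.
Outlet amounts (n = n₀ + Σ ν·ξ):
  E: 635 − 2(244.3) − 1(23.26) = 123.2
  A: 2350 − 1(244.3) − 2(23.26) = 2059
  G: 0 + 1(244.3) = 244.3
  B: 0 + 2(23.26) = 46.53

2060 mol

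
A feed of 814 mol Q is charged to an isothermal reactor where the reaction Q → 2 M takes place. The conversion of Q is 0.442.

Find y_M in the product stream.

0.613

Q reacted = 0.442 × 814 = 359.8 mol; ν_Q = −1, so ξ = 359.8/1 = 359.8 mol.
Outlet amounts (n = n₀ + ν ξ):
  Q: 814 − 1(359.8) = 454.2
  M: 0 + 2(359.8) = 719.6
Total out = 1174 mol; y_M = 719.6 / 1174 = 0.613.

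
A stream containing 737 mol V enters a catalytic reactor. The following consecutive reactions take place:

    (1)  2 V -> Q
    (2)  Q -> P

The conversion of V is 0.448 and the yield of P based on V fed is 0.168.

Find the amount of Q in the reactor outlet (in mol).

41.3 mol

Conversion of V: V consumed = 2ξ₁ = 0.448 × 737 → ξ₁ = 165.1 mol.
Yield of P: 1ξ₂ / 737 = 0.168 → ξ₂ = 123.8 mol.
Outlet amounts (n = n₀ + Σ ν·ξ):
  V: 737 − 2(165.1) = 406.8
  Q: 0 + 1(165.1) − 1(123.8) = 41.27
  P: 0 + 1(123.8) = 123.8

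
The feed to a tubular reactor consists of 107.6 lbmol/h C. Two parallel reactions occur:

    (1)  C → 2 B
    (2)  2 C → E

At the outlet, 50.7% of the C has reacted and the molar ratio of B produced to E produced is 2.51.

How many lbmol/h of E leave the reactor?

16.8 lbmol/h

Conversion of C: C consumed = 0.507 × 107.6 = 54.55 lbmol/h = 1ξ₁ + 2ξ₂.
Selectivity: 2ξ₁ / (1ξ₂) = 2.51 → ξ₁ = 1.255 ξ₂.
Substitute: (1·1.255 + 2) ξ₂ = 54.55 → ξ₂ = 16.76 lbmol/h, ξ₁ = 21.03 lbmol/h.
Outlet amounts (n = n₀ + Σ ν·ξ):
  C: 107.6 − 1(21.03) − 2(16.76) = 53.05
  B: 0 + 2(21.03) = 42.07
  E: 0 + 1(16.76) = 16.76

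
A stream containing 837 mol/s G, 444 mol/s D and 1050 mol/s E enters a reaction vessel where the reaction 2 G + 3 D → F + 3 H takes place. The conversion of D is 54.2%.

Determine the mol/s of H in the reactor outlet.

241 mol/s

D reacted = 0.542 × 444 = 240.6 mol/s; ν_D = −3, so ξ = 240.6/3 = 80.22 mol/s.
Outlet amounts (n = n₀ + ν ξ):
  G: 837 − 2(80.22) = 676.6
  D: 444 − 3(80.22) = 203.4
  F: 0 + 1(80.22) = 80.22
  H: 0 + 3(80.22) = 240.6
  E: 1050 (inert)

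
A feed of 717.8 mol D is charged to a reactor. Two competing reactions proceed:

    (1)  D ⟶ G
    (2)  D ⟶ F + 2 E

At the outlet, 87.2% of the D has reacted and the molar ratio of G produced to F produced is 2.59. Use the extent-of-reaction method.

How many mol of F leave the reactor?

174 mol

Conversion of D: D consumed = 0.872 × 717.8 = 625.9 mol = 1ξ₁ + 1ξ₂.
Selectivity: 1ξ₁ / (1ξ₂) = 2.59 → ξ₁ = 2.59 ξ₂.
Substitute: (1·2.59 + 1) ξ₂ = 625.9 → ξ₂ = 174.4 mol, ξ₁ = 451.6 mol.
Outlet amounts (n = n₀ + Σ ν·ξ):
  D: 717.8 − 1(451.6) − 1(174.4) = 91.88
  G: 0 + 1(451.6) = 451.6
  F: 0 + 1(174.4) = 174.4
  E: 0 + 2(174.4) = 348.7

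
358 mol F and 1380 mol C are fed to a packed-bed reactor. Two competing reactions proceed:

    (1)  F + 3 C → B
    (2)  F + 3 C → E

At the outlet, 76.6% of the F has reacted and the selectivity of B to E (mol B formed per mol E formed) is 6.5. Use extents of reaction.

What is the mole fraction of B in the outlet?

Conversion of F: F consumed = 0.766 × 358 = 274.2 mol = 1ξ₁ + 1ξ₂.
Selectivity: 1ξ₁ / (1ξ₂) = 6.5 → ξ₁ = 6.5 ξ₂.
Substitute: (1·6.5 + 1) ξ₂ = 274.2 → ξ₂ = 36.56 mol, ξ₁ = 237.7 mol.
Outlet amounts (n = n₀ + Σ ν·ξ):
  F: 358 − 1(237.7) − 1(36.56) = 83.77
  C: 1380 − 3(237.7) − 3(36.56) = 557.3
  B: 0 + 1(237.7) = 237.7
  E: 0 + 1(36.56) = 36.56
Total out = 915.3 mol; y_B = 237.7 / 915.3 = 0.2597.

0.26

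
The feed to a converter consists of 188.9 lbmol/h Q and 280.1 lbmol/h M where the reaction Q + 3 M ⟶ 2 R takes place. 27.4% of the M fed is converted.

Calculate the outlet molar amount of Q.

M reacted = 0.274 × 280.1 = 76.75 lbmol/h; ν_M = −3, so ξ = 76.75/3 = 25.58 lbmol/h.
Outlet amounts (n = n₀ + ν ξ):
  Q: 188.9 − 1(25.58) = 163.3
  M: 280.1 − 3(25.58) = 203.4
  R: 0 + 2(25.58) = 51.16

163 lbmol/h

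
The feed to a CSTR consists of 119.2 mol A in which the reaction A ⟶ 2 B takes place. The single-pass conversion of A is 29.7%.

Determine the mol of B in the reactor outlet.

A reacted = 0.297 × 119.2 = 35.4 mol; ν_A = −1, so ξ = 35.4/1 = 35.4 mol.
Outlet amounts (n = n₀ + ν ξ):
  A: 119.2 − 1(35.4) = 83.8
  B: 0 + 2(35.4) = 70.8

70.8 mol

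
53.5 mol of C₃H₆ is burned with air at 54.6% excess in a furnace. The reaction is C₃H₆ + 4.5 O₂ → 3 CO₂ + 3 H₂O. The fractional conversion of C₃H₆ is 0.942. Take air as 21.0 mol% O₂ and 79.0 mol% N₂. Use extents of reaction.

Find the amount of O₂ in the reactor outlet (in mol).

Stoichiometric O₂ = 4.5 × 53.5 = 240.8 mol; O₂ fed = 240.8 × 1.546 = 372.2 mol.
N₂ fed = 372.2 × 79/21 = 1400 mol.
Fuel reacted = 0.942 × 53.5 → ξ = 50.4 mol.
Outlet (n = n₀ + ν ξ):
  C₃H₆: 53.5 − 1(50.4) = 3.103
  O₂: 372.2 − 4.5(50.4) = 145.4
  N₂: 1400 (inert)
  CO₂: 0 + 3(50.4) = 151.2
  H₂O: 0 + 3(50.4) = 151.2

145 mol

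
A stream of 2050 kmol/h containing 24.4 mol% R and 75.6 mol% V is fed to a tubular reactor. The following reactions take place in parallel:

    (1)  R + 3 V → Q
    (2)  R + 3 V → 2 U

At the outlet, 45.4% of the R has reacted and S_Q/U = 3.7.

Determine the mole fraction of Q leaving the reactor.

Conversion of R: R consumed = 0.454 × 500.2 = 227.1 kmol/h = 1ξ₁ + 1ξ₂.
Selectivity: 1ξ₁ / (2ξ₂) = 3.7 → ξ₁ = 7.4 ξ₂.
Substitute: (1·7.4 + 1) ξ₂ = 227.1 → ξ₂ = 27.03 kmol/h, ξ₁ = 200.1 kmol/h.
Outlet amounts (n = n₀ + Σ ν·ξ):
  R: 500.2 − 1(200.1) − 1(27.03) = 273.1
  V: 1550 − 3(200.1) − 3(27.03) = 868.5
  Q: 0 + 1(200.1) = 200.1
  U: 0 + 2(27.03) = 54.07
Total out = 1396 kmol/h; y_Q = 200.1 / 1396 = 0.1433.

0.143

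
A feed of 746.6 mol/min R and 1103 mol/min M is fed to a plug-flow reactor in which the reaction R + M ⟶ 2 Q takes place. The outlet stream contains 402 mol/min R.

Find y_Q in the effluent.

For R: n = n₀ − 1ξ → 402 = 746.6 − 1ξ, giving ξ = 344.6 mol/min.
Outlet amounts (n = n₀ + ν ξ):
  R: 746.6 − 1(344.6) = 402
  M: 1103 − 1(344.6) = 758.4
  Q: 0 + 2(344.6) = 689.2
Total out = 1850 mol/min; y_Q = 689.2 / 1850 = 0.3726.

0.373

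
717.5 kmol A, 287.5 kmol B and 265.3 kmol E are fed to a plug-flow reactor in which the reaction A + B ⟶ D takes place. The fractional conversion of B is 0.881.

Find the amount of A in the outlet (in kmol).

B reacted = 0.881 × 287.5 = 253.3 kmol; ν_B = −1, so ξ = 253.3/1 = 253.3 kmol.
Outlet amounts (n = n₀ + ν ξ):
  A: 717.5 − 1(253.3) = 464.2
  B: 287.5 − 1(253.3) = 34.21
  D: 0 + 1(253.3) = 253.3
  E: 265.3 (inert)

464 kmol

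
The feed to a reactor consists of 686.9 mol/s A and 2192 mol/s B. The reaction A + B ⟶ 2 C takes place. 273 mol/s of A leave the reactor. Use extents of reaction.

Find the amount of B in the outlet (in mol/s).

For A: n = n₀ − 1ξ → 273 = 686.9 − 1ξ, giving ξ = 413.9 mol/s.
Outlet amounts (n = n₀ + ν ξ):
  A: 686.9 − 1(413.9) = 273
  B: 2192 − 1(413.9) = 1778
  C: 0 + 2(413.9) = 827.8

1780 mol/s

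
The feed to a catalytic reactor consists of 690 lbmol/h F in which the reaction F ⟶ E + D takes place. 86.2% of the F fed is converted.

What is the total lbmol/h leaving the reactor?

1280 lbmol/h

F reacted = 0.862 × 690 = 594.8 lbmol/h; ν_F = −1, so ξ = 594.8/1 = 594.8 lbmol/h.
Outlet amounts (n = n₀ + ν ξ):
  F: 690 − 1(594.8) = 95.22
  E: 0 + 1(594.8) = 594.8
  D: 0 + 1(594.8) = 594.8
Total out = 95.22 + 594.8 + 594.8 = 1285 lbmol/h.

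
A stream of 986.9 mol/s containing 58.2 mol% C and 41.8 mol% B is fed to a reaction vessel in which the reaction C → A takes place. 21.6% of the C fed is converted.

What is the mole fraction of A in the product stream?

C reacted = 0.216 × 574.4 = 124.1 mol/s; ν_C = −1, so ξ = 124.1/1 = 124.1 mol/s.
Outlet amounts (n = n₀ + ν ξ):
  C: 574.4 − 1(124.1) = 450.3
  A: 0 + 1(124.1) = 124.1
  B: 412.5 (inert)
Total out = 986.9 mol/s; y_A = 124.1 / 986.9 = 0.1257.

0.126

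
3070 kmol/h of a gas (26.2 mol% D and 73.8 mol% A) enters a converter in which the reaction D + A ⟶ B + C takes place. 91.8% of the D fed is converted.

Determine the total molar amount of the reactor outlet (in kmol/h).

3070 kmol/h

D reacted = 0.918 × 804.3 = 738.4 kmol/h; ν_D = −1, so ξ = 738.4/1 = 738.4 kmol/h.
Outlet amounts (n = n₀ + ν ξ):
  D: 804.3 − 1(738.4) = 65.96
  A: 2266 − 1(738.4) = 1527
  B: 0 + 1(738.4) = 738.4
  C: 0 + 1(738.4) = 738.4
Total out = 65.96 + 1527 + 738.4 + 738.4 = 3070 kmol/h.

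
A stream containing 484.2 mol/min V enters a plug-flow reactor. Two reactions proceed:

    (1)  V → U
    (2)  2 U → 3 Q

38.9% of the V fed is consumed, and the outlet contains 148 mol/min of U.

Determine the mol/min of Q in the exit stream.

60.5 mol/min

Conversion of V: V consumed = 1ξ₁ = 0.389 × 484.2 → ξ₁ = 188.4 mol/min.
U balance: n_U = 0 + 1ξ₁ − 2ξ₂ = 148 → ξ₂ = (1·188.4 − 148)/2 = 20.18 mol/min.
Outlet amounts (n = n₀ + Σ ν·ξ):
  V: 484.2 − 1(188.4) = 295.8
  U: 0 + 1(188.4) − 2(20.18) = 148
  Q: 0 + 3(20.18) = 60.53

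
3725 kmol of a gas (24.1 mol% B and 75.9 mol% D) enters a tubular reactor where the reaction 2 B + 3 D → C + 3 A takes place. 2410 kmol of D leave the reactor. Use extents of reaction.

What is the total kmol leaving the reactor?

For D: n = n₀ − 3ξ → 2410 = 2827 − 3ξ, giving ξ = 139.1 kmol.
Outlet amounts (n = n₀ + ν ξ):
  B: 897.7 − 2(139.1) = 619.5
  D: 2827 − 3(139.1) = 2410
  C: 0 + 1(139.1) = 139.1
  A: 0 + 3(139.1) = 417.3
Total out = 619.5 + 2410 + 139.1 + 417.3 = 3586 kmol.

3590 kmol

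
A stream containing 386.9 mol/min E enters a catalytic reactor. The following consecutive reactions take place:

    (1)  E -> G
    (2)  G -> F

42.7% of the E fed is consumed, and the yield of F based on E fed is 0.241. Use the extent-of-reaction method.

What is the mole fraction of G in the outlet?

Conversion of E: E consumed = 1ξ₁ = 0.427 × 386.9 → ξ₁ = 165.2 mol/min.
Yield of F: 1ξ₂ / 386.9 = 0.241 → ξ₂ = 93.24 mol/min.
Outlet amounts (n = n₀ + Σ ν·ξ):
  E: 386.9 − 1(165.2) = 221.7
  G: 0 + 1(165.2) − 1(93.24) = 71.96
  F: 0 + 1(93.24) = 93.24
Total out = 386.9 mol/min; y_G = 71.96 / 386.9 = 0.186.

0.186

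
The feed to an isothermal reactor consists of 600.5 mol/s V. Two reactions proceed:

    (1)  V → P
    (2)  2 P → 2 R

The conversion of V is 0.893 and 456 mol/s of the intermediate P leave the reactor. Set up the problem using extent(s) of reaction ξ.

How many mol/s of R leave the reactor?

Conversion of V: V consumed = 1ξ₁ = 0.893 × 600.5 → ξ₁ = 536.2 mol/s.
P balance: n_P = 0 + 1ξ₁ − 2ξ₂ = 456 → ξ₂ = (1·536.2 − 456)/2 = 40.12 mol/s.
Outlet amounts (n = n₀ + Σ ν·ξ):
  V: 600.5 − 1(536.2) = 64.25
  P: 0 + 1(536.2) − 2(40.12) = 456
  R: 0 + 2(40.12) = 80.25

80.2 mol/s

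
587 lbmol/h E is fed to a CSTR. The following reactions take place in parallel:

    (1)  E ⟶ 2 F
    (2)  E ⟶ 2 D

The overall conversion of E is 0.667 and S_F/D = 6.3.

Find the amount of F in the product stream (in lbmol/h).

676 lbmol/h

Conversion of E: E consumed = 0.667 × 587 = 391.5 lbmol/h = 1ξ₁ + 1ξ₂.
Selectivity: 2ξ₁ / (2ξ₂) = 6.3 → ξ₁ = 6.3 ξ₂.
Substitute: (1·6.3 + 1) ξ₂ = 391.5 → ξ₂ = 53.63 lbmol/h, ξ₁ = 337.9 lbmol/h.
Outlet amounts (n = n₀ + Σ ν·ξ):
  E: 587 − 1(337.9) − 1(53.63) = 195.5
  F: 0 + 2(337.9) = 675.8
  D: 0 + 2(53.63) = 107.3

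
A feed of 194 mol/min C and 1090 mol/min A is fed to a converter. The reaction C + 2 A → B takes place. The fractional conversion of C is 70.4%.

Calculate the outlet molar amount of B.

C reacted = 0.704 × 194 = 136.6 mol/min; ν_C = −1, so ξ = 136.6/1 = 136.6 mol/min.
Outlet amounts (n = n₀ + ν ξ):
  C: 194 − 1(136.6) = 57.42
  A: 1090 − 2(136.6) = 816.8
  B: 0 + 1(136.6) = 136.6

137 mol/min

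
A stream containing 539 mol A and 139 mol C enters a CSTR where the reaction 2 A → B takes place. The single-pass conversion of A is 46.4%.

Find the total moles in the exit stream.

553 mol

A reacted = 0.464 × 539 = 250.1 mol; ν_A = −2, so ξ = 250.1/2 = 125 mol.
Outlet amounts (n = n₀ + ν ξ):
  A: 539 − 2(125) = 288.9
  B: 0 + 1(125) = 125
  C: 139 (inert)
Total out = 288.9 + 125 + 139 = 553 mol.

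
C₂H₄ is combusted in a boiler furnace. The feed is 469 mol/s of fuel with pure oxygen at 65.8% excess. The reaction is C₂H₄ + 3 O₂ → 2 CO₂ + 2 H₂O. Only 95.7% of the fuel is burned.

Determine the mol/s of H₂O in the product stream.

Stoichiometric O₂ = 3 × 469 = 1407 mol/s; O₂ fed = 1407 × 1.658 = 2333 mol/s.
Fuel reacted = 0.957 × 469 → ξ = 448.8 mol/s.
Outlet (n = n₀ + ν ξ):
  C₂H₄: 469 − 1(448.8) = 20.17
  O₂: 2333 − 3(448.8) = 986.3
  CO₂: 0 + 2(448.8) = 897.7
  H₂O: 0 + 2(448.8) = 897.7

898 mol/s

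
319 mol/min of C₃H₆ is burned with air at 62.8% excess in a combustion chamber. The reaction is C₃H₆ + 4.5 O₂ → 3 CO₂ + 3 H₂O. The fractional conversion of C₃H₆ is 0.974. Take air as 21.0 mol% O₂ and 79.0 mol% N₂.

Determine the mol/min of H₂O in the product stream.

Stoichiometric O₂ = 4.5 × 319 = 1436 mol/min; O₂ fed = 1436 × 1.628 = 2337 mol/min.
N₂ fed = 2337 × 79/21 = 8792 mol/min.
Fuel reacted = 0.974 × 319 → ξ = 310.7 mol/min.
Outlet (n = n₀ + ν ξ):
  C₃H₆: 319 − 1(310.7) = 8.294
  O₂: 2337 − 4.5(310.7) = 938.8
  N₂: 8792 (inert)
  CO₂: 0 + 3(310.7) = 932.1
  H₂O: 0 + 3(310.7) = 932.1

932 mol/min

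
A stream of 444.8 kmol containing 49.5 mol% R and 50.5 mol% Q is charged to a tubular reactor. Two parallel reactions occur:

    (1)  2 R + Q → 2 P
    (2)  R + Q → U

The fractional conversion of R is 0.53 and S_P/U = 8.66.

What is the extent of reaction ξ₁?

Conversion of R: R consumed = 0.53 × 220.2 = 116.7 kmol = 2ξ₁ + 1ξ₂.
Selectivity: 2ξ₁ / (1ξ₂) = 8.66 → ξ₁ = 4.33 ξ₂.
Substitute: (2·4.33 + 1) ξ₂ = 116.7 → ξ₂ = 12.08 kmol, ξ₁ = 52.31 kmol.
Outlet amounts (n = n₀ + Σ ν·ξ):
  R: 220.2 − 2(52.31) − 1(12.08) = 103.5
  Q: 224.6 − 1(52.31) − 1(12.08) = 160.2
  P: 0 + 2(52.31) = 104.6
  U: 0 + 1(12.08) = 12.08

ξ₁ = 52.3 kmol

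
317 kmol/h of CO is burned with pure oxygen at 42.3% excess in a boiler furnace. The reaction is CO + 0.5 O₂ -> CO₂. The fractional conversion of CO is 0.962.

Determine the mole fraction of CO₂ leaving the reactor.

Stoichiometric O₂ = 0.5 × 317 = 158.5 kmol/h; O₂ fed = 158.5 × 1.423 = 225.5 kmol/h.
Fuel reacted = 0.962 × 317 → ξ = 305 kmol/h.
Outlet (n = n₀ + ν ξ):
  CO: 317 − 1(305) = 12.05
  O₂: 225.5 − 0.5(305) = 73.07
  CO₂: 0 + 1(305) = 305
Total out = 390.1 kmol/h; y_CO₂ = 305 / 390.1 = 0.7818.

0.782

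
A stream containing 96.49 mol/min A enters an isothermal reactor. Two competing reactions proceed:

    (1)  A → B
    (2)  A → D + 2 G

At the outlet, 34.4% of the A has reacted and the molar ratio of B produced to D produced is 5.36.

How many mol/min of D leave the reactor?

5.22 mol/min

Conversion of A: A consumed = 0.344 × 96.49 = 33.19 mol/min = 1ξ₁ + 1ξ₂.
Selectivity: 1ξ₁ / (1ξ₂) = 5.36 → ξ₁ = 5.36 ξ₂.
Substitute: (1·5.36 + 1) ξ₂ = 33.19 → ξ₂ = 5.219 mol/min, ξ₁ = 27.97 mol/min.
Outlet amounts (n = n₀ + Σ ν·ξ):
  A: 96.49 − 1(27.97) − 1(5.219) = 63.3
  B: 0 + 1(27.97) = 27.97
  D: 0 + 1(5.219) = 5.219
  G: 0 + 2(5.219) = 10.44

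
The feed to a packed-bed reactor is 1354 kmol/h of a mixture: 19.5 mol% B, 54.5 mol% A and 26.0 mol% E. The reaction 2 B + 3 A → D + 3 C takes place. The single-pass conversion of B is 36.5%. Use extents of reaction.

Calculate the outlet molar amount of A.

593 kmol/h

B reacted = 0.365 × 264 = 96.37 kmol/h; ν_B = −2, so ξ = 96.37/2 = 48.19 kmol/h.
Outlet amounts (n = n₀ + ν ξ):
  B: 264 − 2(48.19) = 167.7
  A: 737.9 − 3(48.19) = 593.4
  D: 0 + 1(48.19) = 48.19
  C: 0 + 3(48.19) = 144.6
  E: 352 (inert)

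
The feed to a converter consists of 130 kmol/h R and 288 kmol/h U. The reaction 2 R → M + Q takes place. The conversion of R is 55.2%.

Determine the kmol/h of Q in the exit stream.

35.9 kmol/h

R reacted = 0.552 × 130 = 71.76 kmol/h; ν_R = −2, so ξ = 71.76/2 = 35.88 kmol/h.
Outlet amounts (n = n₀ + ν ξ):
  R: 130 − 2(35.88) = 58.24
  M: 0 + 1(35.88) = 35.88
  Q: 0 + 1(35.88) = 35.88
  U: 288 (inert)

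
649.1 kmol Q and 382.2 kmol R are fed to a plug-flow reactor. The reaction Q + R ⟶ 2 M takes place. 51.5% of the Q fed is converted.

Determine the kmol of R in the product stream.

47.9 kmol

Q reacted = 0.515 × 649.1 = 334.3 kmol; ν_Q = −1, so ξ = 334.3/1 = 334.3 kmol.
Outlet amounts (n = n₀ + ν ξ):
  Q: 649.1 − 1(334.3) = 314.8
  R: 382.2 − 1(334.3) = 47.91
  M: 0 + 2(334.3) = 668.6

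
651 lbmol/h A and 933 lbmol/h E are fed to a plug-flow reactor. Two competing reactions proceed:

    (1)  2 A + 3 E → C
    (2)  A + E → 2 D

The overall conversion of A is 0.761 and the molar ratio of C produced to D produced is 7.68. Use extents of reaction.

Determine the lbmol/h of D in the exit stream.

Conversion of A: A consumed = 0.761 × 651 = 495.4 lbmol/h = 2ξ₁ + 1ξ₂.
Selectivity: 1ξ₁ / (2ξ₂) = 7.68 → ξ₁ = 15.36 ξ₂.
Substitute: (2·15.36 + 1) ξ₂ = 495.4 → ξ₂ = 15.62 lbmol/h, ξ₁ = 239.9 lbmol/h.
Outlet amounts (n = n₀ + Σ ν·ξ):
  A: 651 − 2(239.9) − 1(15.62) = 155.6
  E: 933 − 3(239.9) − 1(15.62) = 197.7
  C: 0 + 1(239.9) = 239.9
  D: 0 + 2(15.62) = 31.24

31.2 lbmol/h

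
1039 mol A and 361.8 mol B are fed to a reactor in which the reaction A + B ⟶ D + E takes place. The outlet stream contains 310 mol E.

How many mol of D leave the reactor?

For E: n = n₀ + 1ξ → 310 = 0 + 1ξ, giving ξ = 310 mol.
Outlet amounts (n = n₀ + ν ξ):
  A: 1039 − 1(310) = 729
  B: 361.8 − 1(310) = 51.8
  D: 0 + 1(310) = 310
  E: 0 + 1(310) = 310

310 mol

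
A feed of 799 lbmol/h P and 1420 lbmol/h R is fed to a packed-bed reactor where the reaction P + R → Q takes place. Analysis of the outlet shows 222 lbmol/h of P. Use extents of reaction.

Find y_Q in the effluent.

For P: n = n₀ − 1ξ → 222 = 799 − 1ξ, giving ξ = 577 lbmol/h.
Outlet amounts (n = n₀ + ν ξ):
  P: 799 − 1(577) = 222
  R: 1420 − 1(577) = 843
  Q: 0 + 1(577) = 577
Total out = 1642 lbmol/h; y_Q = 577 / 1642 = 0.3514.

0.351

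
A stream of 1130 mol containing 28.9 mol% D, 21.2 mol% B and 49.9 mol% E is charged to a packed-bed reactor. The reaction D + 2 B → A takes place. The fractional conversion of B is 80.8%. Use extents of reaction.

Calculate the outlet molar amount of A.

96.8 mol

B reacted = 0.808 × 239.6 = 193.6 mol; ν_B = −2, so ξ = 193.6/2 = 96.78 mol.
Outlet amounts (n = n₀ + ν ξ):
  D: 326.6 − 1(96.78) = 229.8
  B: 239.6 − 2(96.78) = 46
  A: 0 + 1(96.78) = 96.78
  E: 563.9 (inert)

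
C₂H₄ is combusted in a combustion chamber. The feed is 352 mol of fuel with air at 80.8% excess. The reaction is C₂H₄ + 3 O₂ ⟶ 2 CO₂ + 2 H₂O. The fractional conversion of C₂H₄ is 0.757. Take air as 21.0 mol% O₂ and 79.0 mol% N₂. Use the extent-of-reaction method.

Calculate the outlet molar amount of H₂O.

Stoichiometric O₂ = 3 × 352 = 1056 mol; O₂ fed = 1056 × 1.808 = 1909 mol.
N₂ fed = 1909 × 79/21 = 7182 mol.
Fuel reacted = 0.757 × 352 → ξ = 266.5 mol.
Outlet (n = n₀ + ν ξ):
  C₂H₄: 352 − 1(266.5) = 85.54
  O₂: 1909 − 3(266.5) = 1110
  N₂: 7182 (inert)
  CO₂: 0 + 2(266.5) = 532.9
  H₂O: 0 + 2(266.5) = 532.9

533 mol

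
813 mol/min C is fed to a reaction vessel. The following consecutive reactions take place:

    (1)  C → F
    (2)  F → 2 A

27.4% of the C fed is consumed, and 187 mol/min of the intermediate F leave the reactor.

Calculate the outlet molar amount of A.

Conversion of C: C consumed = 1ξ₁ = 0.274 × 813 → ξ₁ = 222.8 mol/min.
F balance: n_F = 0 + 1ξ₁ − 1ξ₂ = 187 → ξ₂ = (1·222.8 − 187)/1 = 35.76 mol/min.
Outlet amounts (n = n₀ + Σ ν·ξ):
  C: 813 − 1(222.8) = 590.2
  F: 0 + 1(222.8) − 1(35.76) = 187
  A: 0 + 2(35.76) = 71.52

71.5 mol/min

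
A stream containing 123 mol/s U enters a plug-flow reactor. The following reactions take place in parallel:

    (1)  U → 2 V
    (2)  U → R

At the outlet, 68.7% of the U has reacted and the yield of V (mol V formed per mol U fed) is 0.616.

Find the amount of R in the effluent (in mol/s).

46.6 mol/s

Yield of V: 2ξ₁ / 123 = 0.616 → ξ₁ = 37.88 mol/s.
Conversion of U: 1ξ₁ + 1ξ₂ = 0.687 × 123 = 84.5 → ξ₂ = 46.62 mol/s.
Outlet amounts (n = n₀ + Σ ν·ξ):
  U: 123 − 1(37.88) − 1(46.62) = 38.5
  V: 0 + 2(37.88) = 75.77
  R: 0 + 1(46.62) = 46.62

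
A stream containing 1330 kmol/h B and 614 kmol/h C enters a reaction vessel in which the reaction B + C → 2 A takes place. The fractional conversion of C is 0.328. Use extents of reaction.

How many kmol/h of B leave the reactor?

C reacted = 0.328 × 614 = 201.4 kmol/h; ν_C = −1, so ξ = 201.4/1 = 201.4 kmol/h.
Outlet amounts (n = n₀ + ν ξ):
  B: 1330 − 1(201.4) = 1129
  C: 614 − 1(201.4) = 412.6
  A: 0 + 2(201.4) = 402.8

1130 kmol/h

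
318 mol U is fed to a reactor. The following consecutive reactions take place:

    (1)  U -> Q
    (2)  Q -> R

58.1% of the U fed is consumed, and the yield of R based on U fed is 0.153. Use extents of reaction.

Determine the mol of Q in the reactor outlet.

Conversion of U: U consumed = 1ξ₁ = 0.581 × 318 → ξ₁ = 184.8 mol.
Yield of R: 1ξ₂ / 318 = 0.153 → ξ₂ = 48.65 mol.
Outlet amounts (n = n₀ + Σ ν·ξ):
  U: 318 − 1(184.8) = 133.2
  Q: 0 + 1(184.8) − 1(48.65) = 136.1
  R: 0 + 1(48.65) = 48.65

136 mol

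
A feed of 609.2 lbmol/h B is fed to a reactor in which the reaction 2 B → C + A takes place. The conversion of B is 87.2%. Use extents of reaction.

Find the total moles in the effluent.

B reacted = 0.872 × 609.2 = 531.2 lbmol/h; ν_B = −2, so ξ = 531.2/2 = 265.6 lbmol/h.
Outlet amounts (n = n₀ + ν ξ):
  B: 609.2 − 2(265.6) = 77.98
  C: 0 + 1(265.6) = 265.6
  A: 0 + 1(265.6) = 265.6
Total out = 77.98 + 265.6 + 265.6 = 609.2 lbmol/h.

609 lbmol/h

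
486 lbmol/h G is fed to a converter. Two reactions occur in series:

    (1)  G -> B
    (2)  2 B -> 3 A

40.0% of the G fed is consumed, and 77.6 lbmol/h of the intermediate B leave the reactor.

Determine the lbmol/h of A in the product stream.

Conversion of G: G consumed = 1ξ₁ = 0.4 × 486 → ξ₁ = 194.4 lbmol/h.
B balance: n_B = 0 + 1ξ₁ − 2ξ₂ = 77.6 → ξ₂ = (1·194.4 − 77.6)/2 = 58.4 lbmol/h.
Outlet amounts (n = n₀ + Σ ν·ξ):
  G: 486 − 1(194.4) = 291.6
  B: 0 + 1(194.4) − 2(58.4) = 77.6
  A: 0 + 3(58.4) = 175.2

175 lbmol/h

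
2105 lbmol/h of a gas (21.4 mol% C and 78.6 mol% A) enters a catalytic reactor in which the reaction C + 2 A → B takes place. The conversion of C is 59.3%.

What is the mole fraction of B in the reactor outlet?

C reacted = 0.593 × 450.5 = 267.1 lbmol/h; ν_C = −1, so ξ = 267.1/1 = 267.1 lbmol/h.
Outlet amounts (n = n₀ + ν ξ):
  C: 450.5 − 1(267.1) = 183.3
  A: 1655 − 2(267.1) = 1120
  B: 0 + 1(267.1) = 267.1
Total out = 1571 lbmol/h; y_B = 267.1 / 1571 = 0.1701.

0.17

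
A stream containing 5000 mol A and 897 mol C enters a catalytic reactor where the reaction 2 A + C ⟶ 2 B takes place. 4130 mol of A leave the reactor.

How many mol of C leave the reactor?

462 mol

For A: n = n₀ − 2ξ → 4130 = 5000 − 2ξ, giving ξ = 435 mol.
Outlet amounts (n = n₀ + ν ξ):
  A: 5000 − 2(435) = 4130
  C: 897 − 1(435) = 462
  B: 0 + 2(435) = 870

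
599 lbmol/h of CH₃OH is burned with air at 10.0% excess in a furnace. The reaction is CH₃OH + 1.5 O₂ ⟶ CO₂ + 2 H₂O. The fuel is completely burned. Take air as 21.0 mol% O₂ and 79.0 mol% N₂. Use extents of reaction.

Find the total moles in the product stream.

Stoichiometric O₂ = 1.5 × 599 = 898.5 lbmol/h; O₂ fed = 898.5 × 1.100 = 988.4 lbmol/h.
N₂ fed = 988.4 × 79/21 = 3718 lbmol/h.
Fuel reacted = 1 × 599 → ξ = 599 lbmol/h.
Outlet (n = n₀ + ν ξ):
  CH₃OH: 599 − 1(599) = 0
  O₂: 988.4 − 1.5(599) = 89.85
  N₂: 3718 (inert)
  CO₂: 0 + 1(599) = 599
  H₂O: 0 + 2(599) = 1198
Total out = 0 + 89.85 + 3718 + 599 + 1198 = 5605 lbmol/h.

5600 lbmol/h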